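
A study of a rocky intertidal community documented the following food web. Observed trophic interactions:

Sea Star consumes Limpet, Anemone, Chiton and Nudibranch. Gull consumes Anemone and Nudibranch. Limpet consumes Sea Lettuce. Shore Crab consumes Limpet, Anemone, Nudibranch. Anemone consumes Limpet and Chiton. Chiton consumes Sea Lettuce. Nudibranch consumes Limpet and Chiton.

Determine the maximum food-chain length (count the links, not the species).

3 links

One longest chain: Sea Lettuce → Limpet → Nudibranch → Sea Star.
It has 4 species and 3 links.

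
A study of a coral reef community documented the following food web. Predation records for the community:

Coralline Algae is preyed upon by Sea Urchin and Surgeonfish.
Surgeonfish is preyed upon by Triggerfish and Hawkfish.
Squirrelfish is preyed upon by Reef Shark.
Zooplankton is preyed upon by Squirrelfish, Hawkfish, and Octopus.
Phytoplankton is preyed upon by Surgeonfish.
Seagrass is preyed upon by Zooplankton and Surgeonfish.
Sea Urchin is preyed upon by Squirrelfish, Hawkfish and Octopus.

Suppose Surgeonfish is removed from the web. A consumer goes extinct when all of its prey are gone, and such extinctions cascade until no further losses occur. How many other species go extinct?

Remove Surgeonfish.
Round 1: Triggerfish (all prey gone) → extinct.
No further losses. Total secondary extinctions: 1.

1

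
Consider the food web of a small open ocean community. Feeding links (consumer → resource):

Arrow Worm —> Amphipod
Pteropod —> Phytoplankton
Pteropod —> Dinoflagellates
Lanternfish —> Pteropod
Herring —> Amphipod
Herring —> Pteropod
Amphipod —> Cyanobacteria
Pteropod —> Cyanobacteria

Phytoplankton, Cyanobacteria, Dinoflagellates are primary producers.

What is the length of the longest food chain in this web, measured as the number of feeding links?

One longest chain: Cyanobacteria → Amphipod → Herring.
It has 3 species and 2 links.

2 links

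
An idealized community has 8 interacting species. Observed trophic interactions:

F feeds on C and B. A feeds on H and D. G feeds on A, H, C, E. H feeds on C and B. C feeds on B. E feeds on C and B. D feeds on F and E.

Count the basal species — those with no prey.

1

Basal species (no prey listed): B.
Count: 1.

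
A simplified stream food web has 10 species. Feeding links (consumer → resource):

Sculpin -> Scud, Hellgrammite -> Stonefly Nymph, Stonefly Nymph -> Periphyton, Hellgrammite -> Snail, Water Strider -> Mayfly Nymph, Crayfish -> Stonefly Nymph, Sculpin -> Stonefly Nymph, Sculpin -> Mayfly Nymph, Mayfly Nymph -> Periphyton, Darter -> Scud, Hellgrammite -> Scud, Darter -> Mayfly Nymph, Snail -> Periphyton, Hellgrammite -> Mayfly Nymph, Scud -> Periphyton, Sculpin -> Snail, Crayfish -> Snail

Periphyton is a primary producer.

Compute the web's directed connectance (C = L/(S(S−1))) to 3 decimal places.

The web has S = 10 species and L = 17 feeding links.
C = L / (S(S−1)) = 17 / 90 = 0.1889 ≈ 0.189.

C = 0.189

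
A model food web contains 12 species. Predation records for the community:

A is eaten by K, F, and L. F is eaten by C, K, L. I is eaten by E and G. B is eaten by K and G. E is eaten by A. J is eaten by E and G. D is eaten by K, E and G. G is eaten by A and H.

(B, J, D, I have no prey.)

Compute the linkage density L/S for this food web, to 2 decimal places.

There are L = 18 links among S = 12 species.
L/S = 18/12 = 1.5000 ≈ 1.50.

L/S = 1.50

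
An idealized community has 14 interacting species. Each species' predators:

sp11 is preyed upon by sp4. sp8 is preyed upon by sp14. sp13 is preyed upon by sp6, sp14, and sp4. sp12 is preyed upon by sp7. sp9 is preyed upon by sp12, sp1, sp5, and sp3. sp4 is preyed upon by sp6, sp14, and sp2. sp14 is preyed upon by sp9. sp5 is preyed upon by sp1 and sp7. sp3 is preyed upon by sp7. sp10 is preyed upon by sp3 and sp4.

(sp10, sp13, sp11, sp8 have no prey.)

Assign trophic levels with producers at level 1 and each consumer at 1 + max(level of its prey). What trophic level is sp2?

sp10 is a producer → level 1.
sp4 eats sp10 (level 1); other prey at levels: sp13 1, sp11 1 → level 2.
sp2 eats sp4 → level 3.

Trophic level 3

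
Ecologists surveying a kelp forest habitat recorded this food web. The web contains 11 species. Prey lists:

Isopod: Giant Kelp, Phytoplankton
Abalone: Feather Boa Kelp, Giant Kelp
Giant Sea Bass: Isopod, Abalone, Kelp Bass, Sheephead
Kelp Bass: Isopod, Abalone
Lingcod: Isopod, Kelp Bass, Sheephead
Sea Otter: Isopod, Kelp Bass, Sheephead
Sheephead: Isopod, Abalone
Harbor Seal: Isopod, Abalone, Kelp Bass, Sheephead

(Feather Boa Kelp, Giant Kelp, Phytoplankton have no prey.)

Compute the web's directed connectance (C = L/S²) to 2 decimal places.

The web has S = 11 species and L = 22 feeding links.
C = L / S² = 22 / 121 = 0.1818 ≈ 0.18.

C = 0.18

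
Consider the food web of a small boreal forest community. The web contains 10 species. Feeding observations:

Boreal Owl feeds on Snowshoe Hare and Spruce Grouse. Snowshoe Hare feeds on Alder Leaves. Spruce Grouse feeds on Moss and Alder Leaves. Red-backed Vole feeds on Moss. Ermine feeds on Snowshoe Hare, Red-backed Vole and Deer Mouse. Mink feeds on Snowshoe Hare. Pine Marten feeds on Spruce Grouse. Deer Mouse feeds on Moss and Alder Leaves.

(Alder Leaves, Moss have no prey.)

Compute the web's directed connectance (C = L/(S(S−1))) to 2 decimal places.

The web has S = 10 species and L = 13 feeding links.
C = L / (S(S−1)) = 13 / 90 = 0.1444 ≈ 0.14.

C = 0.14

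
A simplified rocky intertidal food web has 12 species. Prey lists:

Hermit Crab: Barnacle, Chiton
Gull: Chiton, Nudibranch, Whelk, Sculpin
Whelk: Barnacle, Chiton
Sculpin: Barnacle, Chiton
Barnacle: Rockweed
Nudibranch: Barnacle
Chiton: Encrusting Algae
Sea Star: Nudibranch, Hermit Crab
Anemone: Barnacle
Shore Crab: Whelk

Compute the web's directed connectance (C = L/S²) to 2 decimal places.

The web has S = 12 species and L = 17 feeding links.
C = L / S² = 17 / 144 = 0.1181 ≈ 0.12.

C = 0.12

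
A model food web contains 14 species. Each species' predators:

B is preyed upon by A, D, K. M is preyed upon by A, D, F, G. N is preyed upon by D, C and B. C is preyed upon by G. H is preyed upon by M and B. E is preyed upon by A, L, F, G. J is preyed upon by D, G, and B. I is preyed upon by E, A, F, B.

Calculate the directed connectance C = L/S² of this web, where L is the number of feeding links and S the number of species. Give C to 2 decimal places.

The web has S = 14 species and L = 24 feeding links.
C = L / S² = 24 / 196 = 0.1224 ≈ 0.12.

C = 0.12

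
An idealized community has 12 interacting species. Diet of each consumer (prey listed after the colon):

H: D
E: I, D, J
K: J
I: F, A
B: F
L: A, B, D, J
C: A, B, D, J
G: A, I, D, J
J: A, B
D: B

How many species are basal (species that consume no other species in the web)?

2

Basal species (no prey listed): F, A.
Count: 2.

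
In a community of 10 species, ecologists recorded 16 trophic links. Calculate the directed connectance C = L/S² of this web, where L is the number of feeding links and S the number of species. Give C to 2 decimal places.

C = 0.16

The web has S = 10 species and L = 16 feeding links.
C = L / S² = 16 / 100 = 0.1600 ≈ 0.16.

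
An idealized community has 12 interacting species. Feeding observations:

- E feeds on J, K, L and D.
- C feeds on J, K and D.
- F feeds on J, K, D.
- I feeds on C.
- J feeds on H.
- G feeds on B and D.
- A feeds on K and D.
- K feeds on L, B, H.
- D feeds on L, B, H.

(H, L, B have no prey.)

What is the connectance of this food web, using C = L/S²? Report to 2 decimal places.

C = 0.15

The web has S = 12 species and L = 22 feeding links.
C = L / S² = 22 / 144 = 0.1528 ≈ 0.15.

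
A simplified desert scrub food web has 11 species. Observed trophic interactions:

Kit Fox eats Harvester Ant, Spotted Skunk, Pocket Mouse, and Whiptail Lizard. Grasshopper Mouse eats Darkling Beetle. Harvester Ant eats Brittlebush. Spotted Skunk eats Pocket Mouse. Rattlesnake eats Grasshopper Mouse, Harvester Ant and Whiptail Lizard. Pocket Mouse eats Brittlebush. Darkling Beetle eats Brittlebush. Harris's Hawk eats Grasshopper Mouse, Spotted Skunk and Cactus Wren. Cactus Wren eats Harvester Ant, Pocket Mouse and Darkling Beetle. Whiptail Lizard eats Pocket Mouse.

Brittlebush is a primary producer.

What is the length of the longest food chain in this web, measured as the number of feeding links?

3 links

One longest chain: Brittlebush → Darkling Beetle → Grasshopper Mouse → Rattlesnake.
It has 4 species and 3 links.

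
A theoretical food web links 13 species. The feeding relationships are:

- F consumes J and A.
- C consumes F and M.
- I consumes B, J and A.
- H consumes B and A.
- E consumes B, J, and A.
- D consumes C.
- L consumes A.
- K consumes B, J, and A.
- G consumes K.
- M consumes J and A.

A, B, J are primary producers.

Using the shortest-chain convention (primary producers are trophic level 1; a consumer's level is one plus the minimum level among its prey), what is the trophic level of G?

Trophic level 3

A is a producer → level 1.
K eats A → level 2.
G eats K → level 3.
No prey of G is below level 2, so 3 is the minimum.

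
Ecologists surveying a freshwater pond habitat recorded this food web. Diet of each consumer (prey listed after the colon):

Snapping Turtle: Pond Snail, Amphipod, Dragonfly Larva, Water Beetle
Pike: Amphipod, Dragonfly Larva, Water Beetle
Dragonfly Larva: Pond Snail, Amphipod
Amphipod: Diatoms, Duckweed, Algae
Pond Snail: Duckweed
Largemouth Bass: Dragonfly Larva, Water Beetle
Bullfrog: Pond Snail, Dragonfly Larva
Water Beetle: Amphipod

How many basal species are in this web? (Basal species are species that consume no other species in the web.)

3

Basal species (no prey listed): Diatoms, Duckweed, Algae.
Count: 3.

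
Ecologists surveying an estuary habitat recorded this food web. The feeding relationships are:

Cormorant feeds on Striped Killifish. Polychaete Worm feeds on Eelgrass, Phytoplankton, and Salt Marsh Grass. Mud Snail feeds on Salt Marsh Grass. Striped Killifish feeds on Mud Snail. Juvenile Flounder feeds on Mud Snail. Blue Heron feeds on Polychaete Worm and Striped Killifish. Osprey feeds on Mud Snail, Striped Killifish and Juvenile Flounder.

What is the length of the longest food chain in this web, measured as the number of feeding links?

3 links

One longest chain: Salt Marsh Grass → Mud Snail → Juvenile Flounder → Osprey.
It has 4 species and 3 links.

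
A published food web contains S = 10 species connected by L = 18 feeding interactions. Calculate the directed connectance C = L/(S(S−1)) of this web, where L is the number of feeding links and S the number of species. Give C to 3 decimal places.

The web has S = 10 species and L = 18 feeding links.
C = L / (S(S−1)) = 18 / 90 = 0.2000 ≈ 0.200.

C = 0.200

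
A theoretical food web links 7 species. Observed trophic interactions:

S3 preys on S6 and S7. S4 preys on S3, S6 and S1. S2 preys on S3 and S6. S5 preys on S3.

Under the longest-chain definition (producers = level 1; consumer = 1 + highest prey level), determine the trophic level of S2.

Trophic level 3

S7 is a producer → level 1.
S3 eats S7 (level 1); other prey at levels: S6 1 → level 2.
S2 eats S3 (level 2); other prey at levels: S6 1 → level 3.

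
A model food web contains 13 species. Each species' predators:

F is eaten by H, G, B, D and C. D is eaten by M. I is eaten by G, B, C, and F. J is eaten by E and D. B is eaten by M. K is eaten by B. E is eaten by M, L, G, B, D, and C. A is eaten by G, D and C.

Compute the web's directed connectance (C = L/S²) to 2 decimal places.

C = 0.14

The web has S = 13 species and L = 23 feeding links.
C = L / S² = 23 / 169 = 0.1361 ≈ 0.14.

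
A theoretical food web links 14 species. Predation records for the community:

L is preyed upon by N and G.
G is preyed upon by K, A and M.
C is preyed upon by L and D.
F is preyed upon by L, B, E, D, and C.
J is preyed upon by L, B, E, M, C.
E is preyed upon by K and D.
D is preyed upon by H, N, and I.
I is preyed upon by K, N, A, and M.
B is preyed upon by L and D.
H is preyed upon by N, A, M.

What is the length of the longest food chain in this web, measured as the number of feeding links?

4 links

One longest chain: F → E → D → H → M.
It has 5 species and 4 links.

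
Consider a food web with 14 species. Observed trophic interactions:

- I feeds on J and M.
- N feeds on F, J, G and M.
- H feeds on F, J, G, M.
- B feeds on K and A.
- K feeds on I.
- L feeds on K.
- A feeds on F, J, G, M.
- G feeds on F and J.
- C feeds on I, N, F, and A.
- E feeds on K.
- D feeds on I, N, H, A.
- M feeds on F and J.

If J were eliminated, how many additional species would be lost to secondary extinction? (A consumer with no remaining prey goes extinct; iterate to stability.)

Remove J.
Every predator of it retains at least one other prey: M still has F; G still has F; N still has F, M, G; H still has F, M, G; A still has F, M, G; I still has M.
No consumer loses all prey, so no secondary extinctions occur.

0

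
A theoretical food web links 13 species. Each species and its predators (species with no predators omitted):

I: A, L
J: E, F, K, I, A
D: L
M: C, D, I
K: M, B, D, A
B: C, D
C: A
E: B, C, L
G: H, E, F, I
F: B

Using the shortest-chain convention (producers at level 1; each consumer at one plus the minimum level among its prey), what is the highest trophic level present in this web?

3

Producers (level 1): J, G.
Following each consumer down to its lowest-level prey: J → K → M (levels 1 through 3).
All prey of M (K 2) are at level 2 or above, so M is at level 1 + 2 = 3.
Every consumer has at least one prey at level 2 or below, so none exceeds level 3.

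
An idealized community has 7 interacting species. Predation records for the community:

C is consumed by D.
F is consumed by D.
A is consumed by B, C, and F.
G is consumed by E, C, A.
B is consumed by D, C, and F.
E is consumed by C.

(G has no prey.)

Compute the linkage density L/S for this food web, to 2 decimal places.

L/S = 1.71

There are L = 12 links among S = 7 species.
L/S = 12/7 = 1.7143 ≈ 1.71.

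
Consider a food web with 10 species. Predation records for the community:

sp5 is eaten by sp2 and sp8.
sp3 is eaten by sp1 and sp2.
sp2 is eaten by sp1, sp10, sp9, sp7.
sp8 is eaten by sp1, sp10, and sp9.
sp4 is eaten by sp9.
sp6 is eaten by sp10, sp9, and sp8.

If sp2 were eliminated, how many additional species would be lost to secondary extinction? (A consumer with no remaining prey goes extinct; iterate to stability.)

Remove sp2.
Round 1: sp7 (all prey gone) → extinct.
No further losses. Total secondary extinctions: 1.

1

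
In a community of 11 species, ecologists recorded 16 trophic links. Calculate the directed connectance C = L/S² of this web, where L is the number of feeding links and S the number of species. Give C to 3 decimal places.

C = 0.132

The web has S = 11 species and L = 16 feeding links.
C = L / S² = 16 / 121 = 0.1322 ≈ 0.132.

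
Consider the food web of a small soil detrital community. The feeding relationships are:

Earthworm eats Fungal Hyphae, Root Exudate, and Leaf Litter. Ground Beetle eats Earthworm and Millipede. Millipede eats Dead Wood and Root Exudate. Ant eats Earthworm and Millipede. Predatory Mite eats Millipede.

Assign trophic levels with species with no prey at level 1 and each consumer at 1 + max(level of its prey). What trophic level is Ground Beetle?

Trophic level 3

Root Exudate has no prey (basal) → level 1.
Millipede eats Root Exudate (level 1); other prey at levels: Dead Wood 1 → level 2.
Ground Beetle eats Millipede (level 2); other prey at levels: Earthworm 2 → level 3.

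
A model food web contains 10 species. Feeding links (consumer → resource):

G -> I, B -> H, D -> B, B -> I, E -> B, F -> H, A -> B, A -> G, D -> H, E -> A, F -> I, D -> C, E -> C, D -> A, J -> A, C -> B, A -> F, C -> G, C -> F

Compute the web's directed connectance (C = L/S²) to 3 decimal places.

The web has S = 10 species and L = 19 feeding links.
C = L / S² = 19 / 100 = 0.1900 ≈ 0.190.

C = 0.190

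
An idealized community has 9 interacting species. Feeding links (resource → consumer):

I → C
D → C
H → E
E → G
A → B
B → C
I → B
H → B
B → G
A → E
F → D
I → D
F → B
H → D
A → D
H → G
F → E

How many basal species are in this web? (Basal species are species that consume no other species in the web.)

Basal species (no prey listed): H, I, A, F.
Count: 4.

4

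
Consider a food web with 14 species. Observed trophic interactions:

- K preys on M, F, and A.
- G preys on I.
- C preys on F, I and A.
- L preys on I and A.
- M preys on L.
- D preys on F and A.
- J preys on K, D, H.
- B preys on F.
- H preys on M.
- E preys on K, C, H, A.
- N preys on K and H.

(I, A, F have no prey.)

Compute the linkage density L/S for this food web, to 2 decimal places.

L/S = 1.64

There are L = 23 links among S = 14 species.
L/S = 23/14 = 1.6429 ≈ 1.64.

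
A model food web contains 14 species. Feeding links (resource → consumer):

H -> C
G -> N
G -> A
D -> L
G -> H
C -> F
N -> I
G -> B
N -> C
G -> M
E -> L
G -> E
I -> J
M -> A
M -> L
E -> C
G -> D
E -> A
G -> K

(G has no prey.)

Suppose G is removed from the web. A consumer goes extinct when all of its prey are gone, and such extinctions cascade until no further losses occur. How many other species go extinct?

Remove G.
Round 1: B (all prey gone), E (all prey gone), H (all prey gone), K (all prey gone), D (all prey gone), M (all prey gone), N (all prey gone) → extinct.
Round 2: L (all prey gone), A (all prey gone), C (all prey gone), I (all prey gone) → extinct.
Round 3: F (all prey gone), J (all prey gone) → extinct.
No further losses. Total secondary extinctions: 13.

13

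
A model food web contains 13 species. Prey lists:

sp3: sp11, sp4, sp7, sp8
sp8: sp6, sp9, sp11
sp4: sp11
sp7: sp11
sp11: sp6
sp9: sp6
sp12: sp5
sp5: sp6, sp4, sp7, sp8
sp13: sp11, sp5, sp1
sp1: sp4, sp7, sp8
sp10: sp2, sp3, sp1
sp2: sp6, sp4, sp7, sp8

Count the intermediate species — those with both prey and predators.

9

Intermediate species (has both prey and predators): sp9, sp11, sp4, sp7, sp8, sp5, sp2, sp3, sp1.
Count: 9.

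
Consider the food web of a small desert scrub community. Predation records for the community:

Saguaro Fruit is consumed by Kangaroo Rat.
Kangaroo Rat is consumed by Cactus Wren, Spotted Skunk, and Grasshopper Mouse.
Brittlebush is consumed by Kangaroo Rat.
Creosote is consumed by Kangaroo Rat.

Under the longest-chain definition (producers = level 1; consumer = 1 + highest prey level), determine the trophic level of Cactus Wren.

Trophic level 3

Creosote is a producer → level 1.
Kangaroo Rat eats Creosote (level 1); other prey at levels: Saguaro Fruit 1, Brittlebush 1 → level 2.
Cactus Wren eats Kangaroo Rat → level 3.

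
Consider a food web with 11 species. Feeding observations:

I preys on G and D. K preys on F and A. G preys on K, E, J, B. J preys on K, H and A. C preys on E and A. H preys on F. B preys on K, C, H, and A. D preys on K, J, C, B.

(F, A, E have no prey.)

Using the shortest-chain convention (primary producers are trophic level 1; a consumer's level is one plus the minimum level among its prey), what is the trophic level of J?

A is a producer → level 1.
J eats A → level 2.

Trophic level 2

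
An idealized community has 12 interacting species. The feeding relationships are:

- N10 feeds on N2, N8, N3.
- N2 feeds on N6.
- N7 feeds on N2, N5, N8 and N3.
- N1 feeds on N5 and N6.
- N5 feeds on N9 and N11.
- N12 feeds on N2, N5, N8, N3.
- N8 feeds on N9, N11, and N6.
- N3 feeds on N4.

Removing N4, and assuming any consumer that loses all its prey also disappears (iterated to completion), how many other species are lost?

1

Remove N4.
Round 1: N3 (all prey gone) → extinct.
No further losses. Total secondary extinctions: 1.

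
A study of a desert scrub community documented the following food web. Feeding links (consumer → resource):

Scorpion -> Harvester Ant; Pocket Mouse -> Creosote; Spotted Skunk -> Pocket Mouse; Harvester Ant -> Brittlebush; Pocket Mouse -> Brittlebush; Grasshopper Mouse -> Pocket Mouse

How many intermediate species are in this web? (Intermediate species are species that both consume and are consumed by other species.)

Intermediate species (has both prey and predators): Pocket Mouse, Harvester Ant.
Count: 2.

2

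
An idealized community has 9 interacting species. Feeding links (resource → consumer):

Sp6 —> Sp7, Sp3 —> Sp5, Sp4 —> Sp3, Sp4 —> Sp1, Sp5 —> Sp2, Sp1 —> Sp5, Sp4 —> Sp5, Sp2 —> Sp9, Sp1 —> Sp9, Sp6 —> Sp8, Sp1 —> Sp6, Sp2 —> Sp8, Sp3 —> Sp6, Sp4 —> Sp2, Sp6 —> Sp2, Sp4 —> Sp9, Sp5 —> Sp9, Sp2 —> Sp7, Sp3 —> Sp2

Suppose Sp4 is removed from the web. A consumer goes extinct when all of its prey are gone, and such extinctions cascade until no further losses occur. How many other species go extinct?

Remove Sp4.
Round 1: Sp1 (all prey gone), Sp3 (all prey gone) → extinct.
Round 2: Sp5 (all prey gone), Sp6 (all prey gone) → extinct.
Round 3: Sp2 (all prey gone) → extinct.
Round 4: Sp7 (all prey gone), Sp8 (all prey gone), Sp9 (all prey gone) → extinct.
No further losses. Total secondary extinctions: 8.

8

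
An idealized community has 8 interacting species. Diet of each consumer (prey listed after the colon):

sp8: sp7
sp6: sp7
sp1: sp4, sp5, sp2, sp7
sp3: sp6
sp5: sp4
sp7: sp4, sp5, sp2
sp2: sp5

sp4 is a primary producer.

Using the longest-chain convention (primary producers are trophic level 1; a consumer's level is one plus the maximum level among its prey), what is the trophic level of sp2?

Trophic level 3

sp4 is a producer → level 1.
sp5 eats sp4 → level 2.
sp2 eats sp5 → level 3.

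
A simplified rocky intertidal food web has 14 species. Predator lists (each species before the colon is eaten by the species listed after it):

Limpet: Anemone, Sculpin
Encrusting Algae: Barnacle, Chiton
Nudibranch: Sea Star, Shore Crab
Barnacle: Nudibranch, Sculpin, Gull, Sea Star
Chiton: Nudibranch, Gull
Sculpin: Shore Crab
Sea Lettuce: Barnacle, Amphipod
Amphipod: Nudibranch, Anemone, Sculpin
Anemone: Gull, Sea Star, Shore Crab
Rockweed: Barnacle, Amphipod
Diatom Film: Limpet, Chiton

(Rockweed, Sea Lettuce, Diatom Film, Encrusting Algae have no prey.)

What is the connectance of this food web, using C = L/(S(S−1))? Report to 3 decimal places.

C = 0.137

The web has S = 14 species and L = 25 feeding links.
C = L / (S(S−1)) = 25 / 182 = 0.1374 ≈ 0.137.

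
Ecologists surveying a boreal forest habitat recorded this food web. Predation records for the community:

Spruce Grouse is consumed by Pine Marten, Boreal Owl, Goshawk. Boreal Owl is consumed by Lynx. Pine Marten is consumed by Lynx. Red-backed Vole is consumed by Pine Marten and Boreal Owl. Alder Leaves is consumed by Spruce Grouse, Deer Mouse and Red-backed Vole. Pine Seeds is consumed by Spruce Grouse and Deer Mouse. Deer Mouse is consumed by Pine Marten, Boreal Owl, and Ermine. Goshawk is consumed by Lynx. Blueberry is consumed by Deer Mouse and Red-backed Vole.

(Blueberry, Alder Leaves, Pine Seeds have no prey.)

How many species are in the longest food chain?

4 species

One longest chain: Alder Leaves → Spruce Grouse → Pine Marten → Lynx.
It has 4 species and 3 links.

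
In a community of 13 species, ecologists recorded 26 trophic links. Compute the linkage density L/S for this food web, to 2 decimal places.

There are L = 26 links among S = 13 species.
L/S = 26/13 = 2.0000 ≈ 2.00.

L/S = 2.00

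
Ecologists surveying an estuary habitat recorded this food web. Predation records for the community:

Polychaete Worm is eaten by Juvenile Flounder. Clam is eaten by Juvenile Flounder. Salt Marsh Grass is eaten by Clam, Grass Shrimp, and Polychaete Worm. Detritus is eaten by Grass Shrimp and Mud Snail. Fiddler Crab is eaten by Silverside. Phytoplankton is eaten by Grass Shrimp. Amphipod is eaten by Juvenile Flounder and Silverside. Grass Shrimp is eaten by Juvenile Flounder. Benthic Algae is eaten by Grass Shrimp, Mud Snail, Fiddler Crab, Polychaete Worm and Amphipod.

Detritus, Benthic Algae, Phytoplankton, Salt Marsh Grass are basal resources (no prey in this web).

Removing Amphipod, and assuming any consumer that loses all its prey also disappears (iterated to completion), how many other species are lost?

0

Remove Amphipod.
Every predator of it retains at least one other prey: Juvenile Flounder still has Clam, Grass Shrimp, Polychaete Worm; Silverside still has Fiddler Crab.
No consumer loses all prey, so no secondary extinctions occur.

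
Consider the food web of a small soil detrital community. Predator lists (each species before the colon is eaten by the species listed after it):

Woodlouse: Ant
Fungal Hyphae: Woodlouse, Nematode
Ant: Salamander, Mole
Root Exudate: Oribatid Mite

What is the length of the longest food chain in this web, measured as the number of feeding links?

3 links

One longest chain: Fungal Hyphae → Woodlouse → Ant → Salamander.
It has 4 species and 3 links.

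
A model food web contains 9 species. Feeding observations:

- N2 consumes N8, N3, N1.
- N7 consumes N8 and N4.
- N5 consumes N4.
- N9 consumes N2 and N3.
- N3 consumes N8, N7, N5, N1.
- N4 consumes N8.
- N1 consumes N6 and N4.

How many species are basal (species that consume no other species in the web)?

Basal species (no prey listed): N8, N6.
Count: 2.

2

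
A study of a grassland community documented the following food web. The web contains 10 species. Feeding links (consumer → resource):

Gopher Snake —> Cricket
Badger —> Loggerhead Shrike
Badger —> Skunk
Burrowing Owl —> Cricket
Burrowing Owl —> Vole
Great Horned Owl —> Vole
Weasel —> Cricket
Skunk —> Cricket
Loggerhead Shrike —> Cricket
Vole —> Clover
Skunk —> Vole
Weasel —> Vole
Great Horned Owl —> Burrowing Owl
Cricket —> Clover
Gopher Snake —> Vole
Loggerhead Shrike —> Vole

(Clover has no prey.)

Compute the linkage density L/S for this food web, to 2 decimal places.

L/S = 1.60

There are L = 16 links among S = 10 species.
L/S = 16/10 = 1.6000 ≈ 1.60.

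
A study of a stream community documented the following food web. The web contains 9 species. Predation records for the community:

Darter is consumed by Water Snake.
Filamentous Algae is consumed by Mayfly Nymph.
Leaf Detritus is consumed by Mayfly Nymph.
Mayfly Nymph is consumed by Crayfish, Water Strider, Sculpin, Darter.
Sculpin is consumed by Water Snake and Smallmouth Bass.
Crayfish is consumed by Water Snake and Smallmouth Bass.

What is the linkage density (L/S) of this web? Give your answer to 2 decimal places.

L/S = 1.22

There are L = 11 links among S = 9 species.
L/S = 11/9 = 1.2222 ≈ 1.22.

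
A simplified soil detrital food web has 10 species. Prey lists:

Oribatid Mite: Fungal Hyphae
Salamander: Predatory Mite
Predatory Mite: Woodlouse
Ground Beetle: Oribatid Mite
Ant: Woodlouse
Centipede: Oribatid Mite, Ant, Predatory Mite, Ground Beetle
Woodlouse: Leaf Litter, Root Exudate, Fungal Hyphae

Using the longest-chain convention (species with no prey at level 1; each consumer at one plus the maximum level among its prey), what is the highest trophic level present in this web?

Basal resources (level 1): Leaf Litter, Root Exudate, Fungal Hyphae.
Leaf Litter → Woodlouse → Ant → Centipede gives Centipede level 4.
No species has a prey at level 4, so no species reaches level 5.

4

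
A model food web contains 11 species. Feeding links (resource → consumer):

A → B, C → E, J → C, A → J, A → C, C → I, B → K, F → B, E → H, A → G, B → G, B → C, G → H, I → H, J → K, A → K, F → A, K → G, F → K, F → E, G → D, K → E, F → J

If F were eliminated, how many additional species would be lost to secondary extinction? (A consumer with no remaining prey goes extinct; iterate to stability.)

Remove F.
Round 1: A (all prey gone) → extinct.
Round 2: B (all prey gone), J (all prey gone) → extinct.
Round 3: K (all prey gone), C (all prey gone) → extinct.
Round 4: G (all prey gone), I (all prey gone), E (all prey gone) → extinct.
Round 5: H (all prey gone), D (all prey gone) → extinct.
No further losses. Total secondary extinctions: 10.

10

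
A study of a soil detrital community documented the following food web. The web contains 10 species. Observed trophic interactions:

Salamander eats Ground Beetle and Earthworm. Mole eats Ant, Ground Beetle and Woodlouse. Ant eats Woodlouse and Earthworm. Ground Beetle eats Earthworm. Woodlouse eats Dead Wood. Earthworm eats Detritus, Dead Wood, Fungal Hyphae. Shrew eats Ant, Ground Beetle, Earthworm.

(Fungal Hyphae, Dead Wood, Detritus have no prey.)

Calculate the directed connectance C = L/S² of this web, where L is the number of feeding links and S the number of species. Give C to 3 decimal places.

C = 0.150

The web has S = 10 species and L = 15 feeding links.
C = L / S² = 15 / 100 = 0.1500 ≈ 0.150.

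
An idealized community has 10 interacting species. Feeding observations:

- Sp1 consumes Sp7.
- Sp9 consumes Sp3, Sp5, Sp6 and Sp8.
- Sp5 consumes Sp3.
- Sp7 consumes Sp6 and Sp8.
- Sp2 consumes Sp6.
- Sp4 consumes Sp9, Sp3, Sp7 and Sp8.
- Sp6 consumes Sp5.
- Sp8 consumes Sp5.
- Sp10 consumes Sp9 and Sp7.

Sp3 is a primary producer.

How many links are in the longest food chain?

One longest chain: Sp3 → Sp5 → Sp8 → Sp9 → Sp4.
It has 5 species and 4 links.

4 links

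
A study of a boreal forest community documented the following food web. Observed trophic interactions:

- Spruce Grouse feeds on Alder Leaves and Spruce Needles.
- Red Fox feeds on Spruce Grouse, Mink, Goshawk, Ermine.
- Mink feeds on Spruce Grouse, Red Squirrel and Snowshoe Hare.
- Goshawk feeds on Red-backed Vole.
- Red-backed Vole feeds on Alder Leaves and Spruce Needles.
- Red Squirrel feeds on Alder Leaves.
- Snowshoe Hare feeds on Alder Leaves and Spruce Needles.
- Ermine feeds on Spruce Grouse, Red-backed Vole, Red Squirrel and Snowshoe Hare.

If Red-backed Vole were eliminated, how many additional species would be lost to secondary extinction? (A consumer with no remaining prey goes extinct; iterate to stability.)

Remove Red-backed Vole.
Round 1: Goshawk (all prey gone) → extinct.
No further losses. Total secondary extinctions: 1.

1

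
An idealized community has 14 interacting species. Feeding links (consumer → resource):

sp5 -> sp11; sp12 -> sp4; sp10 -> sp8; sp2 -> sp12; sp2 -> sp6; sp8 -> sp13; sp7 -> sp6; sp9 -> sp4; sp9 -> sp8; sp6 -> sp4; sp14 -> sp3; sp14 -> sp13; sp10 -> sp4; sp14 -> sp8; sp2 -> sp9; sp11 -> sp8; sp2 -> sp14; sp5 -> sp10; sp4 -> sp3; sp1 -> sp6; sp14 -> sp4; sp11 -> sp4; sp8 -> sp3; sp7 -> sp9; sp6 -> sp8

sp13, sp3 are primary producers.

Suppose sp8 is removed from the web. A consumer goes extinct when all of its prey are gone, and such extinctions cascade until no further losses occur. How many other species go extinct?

0

Remove sp8.
Every predator of it retains at least one other prey: sp14 still has sp13, sp3, sp4; sp10 still has sp4; sp11 still has sp4; sp6 still has sp4; sp9 still has sp4.
No consumer loses all prey, so no secondary extinctions occur.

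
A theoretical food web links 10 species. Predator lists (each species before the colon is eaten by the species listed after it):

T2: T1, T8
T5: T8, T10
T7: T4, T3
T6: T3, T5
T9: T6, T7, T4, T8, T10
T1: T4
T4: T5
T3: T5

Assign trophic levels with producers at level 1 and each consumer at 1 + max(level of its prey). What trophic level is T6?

T9 is a producer → level 1.
T6 eats T9 → level 2.

Trophic level 2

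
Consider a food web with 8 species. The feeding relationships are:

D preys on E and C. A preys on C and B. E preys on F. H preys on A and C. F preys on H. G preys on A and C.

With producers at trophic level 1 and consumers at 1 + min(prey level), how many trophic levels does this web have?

4

Producers (level 1): C, B.
Following each consumer down to its lowest-level prey: C → H → F → E (levels 1 through 4).
All prey of E (F 3) are at level 3 or above, so E is at level 1 + 3 = 4.
Every consumer has at least one prey at level 3 or below, so none exceeds level 4.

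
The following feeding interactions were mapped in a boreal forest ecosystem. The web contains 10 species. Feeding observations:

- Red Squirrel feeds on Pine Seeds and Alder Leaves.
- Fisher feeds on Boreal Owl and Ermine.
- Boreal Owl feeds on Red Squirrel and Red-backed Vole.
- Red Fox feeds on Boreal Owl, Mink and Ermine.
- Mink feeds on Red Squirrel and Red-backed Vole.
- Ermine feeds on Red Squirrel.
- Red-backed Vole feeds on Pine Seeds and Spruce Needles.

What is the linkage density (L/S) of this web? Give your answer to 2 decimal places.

L/S = 1.40

There are L = 14 links among S = 10 species.
L/S = 14/10 = 1.4000 ≈ 1.40.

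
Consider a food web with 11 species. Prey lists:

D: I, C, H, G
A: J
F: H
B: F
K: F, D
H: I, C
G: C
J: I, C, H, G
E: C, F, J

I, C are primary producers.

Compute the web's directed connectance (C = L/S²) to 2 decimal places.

The web has S = 11 species and L = 19 feeding links.
C = L / S² = 19 / 121 = 0.1570 ≈ 0.16.

C = 0.16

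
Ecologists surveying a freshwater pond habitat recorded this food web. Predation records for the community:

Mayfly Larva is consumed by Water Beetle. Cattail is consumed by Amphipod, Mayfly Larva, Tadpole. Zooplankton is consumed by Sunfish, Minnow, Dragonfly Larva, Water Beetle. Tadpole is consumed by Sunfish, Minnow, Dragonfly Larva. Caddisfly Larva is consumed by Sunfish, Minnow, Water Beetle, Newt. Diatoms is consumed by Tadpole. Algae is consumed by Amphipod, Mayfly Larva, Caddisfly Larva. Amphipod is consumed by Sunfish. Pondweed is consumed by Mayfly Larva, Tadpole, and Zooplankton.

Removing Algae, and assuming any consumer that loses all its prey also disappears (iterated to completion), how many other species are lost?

Remove Algae.
Round 1: Caddisfly Larva (all prey gone) → extinct.
Round 2: Newt (all prey gone) → extinct.
No further losses. Total secondary extinctions: 2.

2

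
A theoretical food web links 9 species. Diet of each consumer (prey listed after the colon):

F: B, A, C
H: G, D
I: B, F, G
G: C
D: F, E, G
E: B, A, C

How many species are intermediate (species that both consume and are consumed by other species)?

Intermediate species (has both prey and predators): F, E, G, D.
Count: 4.

4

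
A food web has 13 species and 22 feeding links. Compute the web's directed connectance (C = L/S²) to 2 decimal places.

The web has S = 13 species and L = 22 feeding links.
C = L / S² = 22 / 169 = 0.1302 ≈ 0.13.

C = 0.13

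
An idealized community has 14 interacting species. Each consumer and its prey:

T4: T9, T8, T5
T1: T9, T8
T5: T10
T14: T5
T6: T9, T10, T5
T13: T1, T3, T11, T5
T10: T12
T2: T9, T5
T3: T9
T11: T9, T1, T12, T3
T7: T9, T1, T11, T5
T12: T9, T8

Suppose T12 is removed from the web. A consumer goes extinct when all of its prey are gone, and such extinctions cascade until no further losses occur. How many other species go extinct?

Remove T12.
Round 1: T10 (all prey gone) → extinct.
Round 2: T5 (all prey gone) → extinct.
Round 3: T14 (all prey gone) → extinct.
No further losses. Total secondary extinctions: 3.

3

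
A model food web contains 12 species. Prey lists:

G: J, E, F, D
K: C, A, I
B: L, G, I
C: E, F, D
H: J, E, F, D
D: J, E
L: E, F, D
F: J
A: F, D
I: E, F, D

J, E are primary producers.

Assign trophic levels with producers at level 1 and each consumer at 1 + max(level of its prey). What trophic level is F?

Trophic level 2

J is a producer → level 1.
F eats J → level 2.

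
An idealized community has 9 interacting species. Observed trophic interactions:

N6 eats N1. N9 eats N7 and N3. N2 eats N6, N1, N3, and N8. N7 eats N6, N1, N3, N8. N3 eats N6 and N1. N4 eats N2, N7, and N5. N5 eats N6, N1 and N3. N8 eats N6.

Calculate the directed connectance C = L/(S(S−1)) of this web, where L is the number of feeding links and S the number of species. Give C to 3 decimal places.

C = 0.278

The web has S = 9 species and L = 20 feeding links.
C = L / (S(S−1)) = 20 / 72 = 0.2778 ≈ 0.278.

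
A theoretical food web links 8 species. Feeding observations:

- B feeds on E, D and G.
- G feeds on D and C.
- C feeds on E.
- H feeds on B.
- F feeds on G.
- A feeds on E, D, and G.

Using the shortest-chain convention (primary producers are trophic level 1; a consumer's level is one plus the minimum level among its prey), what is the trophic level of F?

Trophic level 3

D is a producer → level 1.
G eats D → level 2.
F eats G → level 3.
No prey of F is below level 2, so 3 is the minimum.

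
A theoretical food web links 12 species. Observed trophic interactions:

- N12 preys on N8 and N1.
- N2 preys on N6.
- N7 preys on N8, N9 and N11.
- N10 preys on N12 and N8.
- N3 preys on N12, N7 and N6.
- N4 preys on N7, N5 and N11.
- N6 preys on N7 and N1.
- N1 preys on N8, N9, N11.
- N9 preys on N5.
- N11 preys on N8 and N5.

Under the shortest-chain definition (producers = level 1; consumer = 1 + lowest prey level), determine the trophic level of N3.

Trophic level 3

N8 is a producer → level 1.
N7 eats N8 → level 2.
N3 eats N7 → level 3.
No prey of N3 is below level 2, so 3 is the minimum.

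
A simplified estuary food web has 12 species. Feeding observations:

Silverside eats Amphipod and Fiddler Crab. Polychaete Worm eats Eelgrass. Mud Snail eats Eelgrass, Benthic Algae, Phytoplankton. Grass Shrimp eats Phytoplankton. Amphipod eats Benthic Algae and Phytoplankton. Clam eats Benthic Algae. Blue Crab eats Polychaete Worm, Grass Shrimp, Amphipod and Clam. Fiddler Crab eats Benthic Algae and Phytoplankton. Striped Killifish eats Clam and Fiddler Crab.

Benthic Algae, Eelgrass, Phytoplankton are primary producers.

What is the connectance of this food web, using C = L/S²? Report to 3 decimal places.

C = 0.125

The web has S = 12 species and L = 18 feeding links.
C = L / S² = 18 / 144 = 0.1250 ≈ 0.125.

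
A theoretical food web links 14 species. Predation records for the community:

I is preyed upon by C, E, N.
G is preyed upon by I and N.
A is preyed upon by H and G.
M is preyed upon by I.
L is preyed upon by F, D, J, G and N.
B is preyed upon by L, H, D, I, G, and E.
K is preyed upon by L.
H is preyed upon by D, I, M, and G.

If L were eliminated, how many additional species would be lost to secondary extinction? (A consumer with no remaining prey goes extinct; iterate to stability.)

Remove L.
Round 1: J (all prey gone), F (all prey gone) → extinct.
No further losses. Total secondary extinctions: 2.

2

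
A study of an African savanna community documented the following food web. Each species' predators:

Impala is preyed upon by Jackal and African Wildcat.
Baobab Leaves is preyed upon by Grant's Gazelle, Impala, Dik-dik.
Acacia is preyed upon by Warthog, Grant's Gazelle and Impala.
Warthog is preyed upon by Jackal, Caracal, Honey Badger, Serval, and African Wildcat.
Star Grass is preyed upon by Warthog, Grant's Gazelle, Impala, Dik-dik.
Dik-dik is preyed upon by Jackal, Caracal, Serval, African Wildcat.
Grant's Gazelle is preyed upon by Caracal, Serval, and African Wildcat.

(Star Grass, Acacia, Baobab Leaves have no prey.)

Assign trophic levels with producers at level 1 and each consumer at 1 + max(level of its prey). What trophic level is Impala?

Star Grass is a producer → level 1.
Impala eats Star Grass (level 1); other prey at levels: Acacia 1, Baobab Leaves 1 → level 2.

Trophic level 2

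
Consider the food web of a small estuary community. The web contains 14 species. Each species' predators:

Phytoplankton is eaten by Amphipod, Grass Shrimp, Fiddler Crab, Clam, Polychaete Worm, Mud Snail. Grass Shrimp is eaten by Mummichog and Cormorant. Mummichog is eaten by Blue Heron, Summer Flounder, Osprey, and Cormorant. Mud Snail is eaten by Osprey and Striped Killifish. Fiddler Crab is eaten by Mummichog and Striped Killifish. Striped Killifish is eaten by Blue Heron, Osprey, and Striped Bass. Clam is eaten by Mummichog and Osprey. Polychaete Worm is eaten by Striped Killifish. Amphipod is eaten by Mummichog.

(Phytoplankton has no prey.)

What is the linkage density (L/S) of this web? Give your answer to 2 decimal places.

L/S = 1.64

There are L = 23 links among S = 14 species.
L/S = 23/14 = 1.6429 ≈ 1.64.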